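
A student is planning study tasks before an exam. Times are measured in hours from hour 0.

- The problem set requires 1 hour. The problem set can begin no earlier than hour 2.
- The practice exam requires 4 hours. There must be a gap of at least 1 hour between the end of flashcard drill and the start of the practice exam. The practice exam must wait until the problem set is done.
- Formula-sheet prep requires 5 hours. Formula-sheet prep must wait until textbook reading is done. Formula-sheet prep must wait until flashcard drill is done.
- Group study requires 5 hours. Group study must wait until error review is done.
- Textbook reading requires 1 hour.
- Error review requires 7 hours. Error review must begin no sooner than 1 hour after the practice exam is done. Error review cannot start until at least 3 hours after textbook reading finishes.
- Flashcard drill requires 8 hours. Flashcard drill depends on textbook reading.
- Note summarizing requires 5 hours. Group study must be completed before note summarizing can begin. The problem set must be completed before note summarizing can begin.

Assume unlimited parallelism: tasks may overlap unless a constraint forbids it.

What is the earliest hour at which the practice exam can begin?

The problem set waits on its own release at hour 2, so it starts at hour 2 and finishes at 2 + 1 = hour 3.
Textbook reading can start immediately at hour 0; it finishes at hour 1.
Flashcard drill cannot begin until textbook reading (finishes hour 1). It runs from hour 1 to 1 + 8 = hour 9.
The practice exam waits on flashcard drill (finishes hour 9, plus 1-hour gap → hour 10); the problem set (finishes hour 3). The latest of these is hour 10, which is the earliest the practice exam can start.

10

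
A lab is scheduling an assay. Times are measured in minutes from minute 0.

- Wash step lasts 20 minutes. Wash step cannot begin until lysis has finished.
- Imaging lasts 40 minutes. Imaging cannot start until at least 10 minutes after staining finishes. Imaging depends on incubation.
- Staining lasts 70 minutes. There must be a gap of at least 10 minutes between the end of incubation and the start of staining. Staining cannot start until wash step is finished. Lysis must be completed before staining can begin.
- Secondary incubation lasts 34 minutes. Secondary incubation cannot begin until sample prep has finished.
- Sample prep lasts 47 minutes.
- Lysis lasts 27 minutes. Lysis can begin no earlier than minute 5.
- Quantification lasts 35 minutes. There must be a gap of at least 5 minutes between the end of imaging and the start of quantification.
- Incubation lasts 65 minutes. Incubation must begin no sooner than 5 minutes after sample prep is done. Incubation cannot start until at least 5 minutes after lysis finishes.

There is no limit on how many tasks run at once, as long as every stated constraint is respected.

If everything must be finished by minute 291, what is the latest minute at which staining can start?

131

To finish by minute 291, quantification (duration 35) must start no later than minute 256.
Since quantification (must start by minute 256, minus 5-minute gap → minute 251) depends on it, imaging must finish by minute 251. Backing off its 40-minute duration gives a latest start of minute 211.
Staining feeds into imaging (must start by minute 211, minus 10-minute gap → minute 201); so staining must finish by minute 201 and therefore start by minute 131.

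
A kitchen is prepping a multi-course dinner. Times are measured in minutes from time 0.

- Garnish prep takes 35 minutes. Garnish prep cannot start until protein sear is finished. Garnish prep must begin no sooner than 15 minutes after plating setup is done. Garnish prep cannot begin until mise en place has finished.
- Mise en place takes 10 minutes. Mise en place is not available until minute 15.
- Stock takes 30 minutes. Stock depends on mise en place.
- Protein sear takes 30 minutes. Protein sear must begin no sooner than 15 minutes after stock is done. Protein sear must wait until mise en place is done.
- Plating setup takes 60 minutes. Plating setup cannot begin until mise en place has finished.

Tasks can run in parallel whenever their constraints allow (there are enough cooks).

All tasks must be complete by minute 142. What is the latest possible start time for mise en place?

22

Garnish prep has no dependents, so it just needs to finish by minute 142. Starting by 142 − 35 = minute 107 achieves that.
Protein sear must finish before garnish prep (must start by minute 107). With a 30-minute duration, protein sear must start by 107 − 30 = minute 77.
Stock must finish before protein sear (must start by minute 77, minus 15-minute gap → minute 62). With a 30-minute duration, stock must start by 62 − 30 = minute 32.
Plating setup feeds into garnish prep (must start by minute 107, minus 15-minute gap → minute 92); so plating setup must finish by minute 92 and therefore start by minute 32.
Mise en place has several dependents: stock (must start by minute 32); protein sear (must start by minute 77); plating setup (must start by minute 32); garnish prep (must start by minute 107). The earliest of those limits is minute 32, so mise en place must start by 32 − 10 = minute 22.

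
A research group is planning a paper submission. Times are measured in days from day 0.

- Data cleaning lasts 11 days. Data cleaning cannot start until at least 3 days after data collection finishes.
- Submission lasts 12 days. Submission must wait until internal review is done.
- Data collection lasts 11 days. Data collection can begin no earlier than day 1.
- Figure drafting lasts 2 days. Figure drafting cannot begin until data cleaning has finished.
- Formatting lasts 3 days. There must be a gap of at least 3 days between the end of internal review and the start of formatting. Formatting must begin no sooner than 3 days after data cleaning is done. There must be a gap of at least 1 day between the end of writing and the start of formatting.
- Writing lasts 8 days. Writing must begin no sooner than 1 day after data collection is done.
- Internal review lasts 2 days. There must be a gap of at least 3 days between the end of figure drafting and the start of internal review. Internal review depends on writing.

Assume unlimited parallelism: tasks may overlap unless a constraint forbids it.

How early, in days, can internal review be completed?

After its own release at day 1, data collection can start at day 1 and finishes at day 12.
Writing waits on data collection (finishes day 12, plus 1-day gap → day 13), so it starts at day 13 and finishes at 13 + 8 = day 21.
After data collection (finishes day 12, plus 3-day gap → day 15), data cleaning can start at day 15 and finishes at day 26.
Figure drafting cannot begin until data cleaning (finishes day 26). It runs from day 26 to 26 + 2 = day 28.
For internal review: figure drafting (finishes day 28, plus 3-day gap → day 31); writing (finishes day 21). Taking the maximum gives a start of day 31, and it finishes at 31 + 2 = day 33.

33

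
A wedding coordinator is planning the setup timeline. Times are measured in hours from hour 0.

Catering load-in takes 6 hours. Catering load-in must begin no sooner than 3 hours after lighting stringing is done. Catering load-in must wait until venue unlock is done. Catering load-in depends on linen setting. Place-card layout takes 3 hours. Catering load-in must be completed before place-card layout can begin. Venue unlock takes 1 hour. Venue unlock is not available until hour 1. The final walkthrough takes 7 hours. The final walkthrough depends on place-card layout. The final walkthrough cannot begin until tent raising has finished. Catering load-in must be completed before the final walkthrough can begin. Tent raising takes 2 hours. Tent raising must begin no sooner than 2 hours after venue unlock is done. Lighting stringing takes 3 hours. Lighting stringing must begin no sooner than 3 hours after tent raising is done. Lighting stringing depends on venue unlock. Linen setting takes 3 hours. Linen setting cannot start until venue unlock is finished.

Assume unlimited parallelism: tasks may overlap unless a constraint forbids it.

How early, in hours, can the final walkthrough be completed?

After its own release at hour 1, venue unlock can start at hour 1 and finishes at hour 2.
After venue unlock (finishes hour 2), linen setting can start at hour 2 and finishes at hour 5.
After venue unlock (finishes hour 2, plus 2-hour gap → hour 4), tent raising can start at hour 4 and finishes at hour 6.
Lighting stringing cannot start until tent raising (finishes hour 6, plus 3-hour gap → hour 9); venue unlock (finishes hour 2). The controlling bound is hour 9, so lighting stringing finishes at 9 + 3 = hour 12.
Catering load-in has to wait for lighting stringing (finishes hour 12, plus 3-hour gap → hour 15); venue unlock (finishes hour 2); linen setting (finishes hour 5). The latest of these is hour 15, so catering load-in runs hour 15 to 15 + 6 = hour 21.
Place-card layout cannot begin until catering load-in (finishes hour 21). It runs from hour 21 to 21 + 3 = hour 24.
The final walkthrough cannot start until place-card layout (finishes hour 24); tent raising (finishes hour 6); catering load-in (finishes hour 21). The controlling bound is hour 24, so the final walkthrough finishes at 24 + 7 = hour 31.

31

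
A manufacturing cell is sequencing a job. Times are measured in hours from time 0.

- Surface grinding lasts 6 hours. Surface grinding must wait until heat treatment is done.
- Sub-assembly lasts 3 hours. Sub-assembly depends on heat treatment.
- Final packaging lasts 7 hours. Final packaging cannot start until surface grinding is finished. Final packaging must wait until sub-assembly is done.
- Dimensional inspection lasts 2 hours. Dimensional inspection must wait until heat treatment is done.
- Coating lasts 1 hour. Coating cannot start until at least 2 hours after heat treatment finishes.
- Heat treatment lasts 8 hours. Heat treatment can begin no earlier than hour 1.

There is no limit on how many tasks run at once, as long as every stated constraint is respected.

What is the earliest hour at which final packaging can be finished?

After its own release at hour 1, heat treatment can start at hour 1 and finishes at hour 9.
Sub-assembly cannot begin until heat treatment (finishes hour 9). It runs from hour 9 to 9 + 3 = hour 12.
After heat treatment (finishes hour 9), surface grinding can start at hour 9 and finishes at hour 15.
Final packaging cannot start until surface grinding (finishes hour 15); sub-assembly (finishes hour 12). The controlling bound is hour 15, so final packaging finishes at 15 + 7 = hour 22.

22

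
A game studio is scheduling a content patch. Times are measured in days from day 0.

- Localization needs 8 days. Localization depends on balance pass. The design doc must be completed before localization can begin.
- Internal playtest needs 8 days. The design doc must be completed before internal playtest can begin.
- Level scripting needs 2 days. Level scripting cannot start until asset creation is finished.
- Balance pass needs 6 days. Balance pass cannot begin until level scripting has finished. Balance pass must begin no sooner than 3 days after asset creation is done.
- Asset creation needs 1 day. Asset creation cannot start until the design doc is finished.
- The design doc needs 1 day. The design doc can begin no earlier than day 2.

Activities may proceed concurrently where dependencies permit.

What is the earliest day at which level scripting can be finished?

6

After its own release at day 2, the design doc can start at day 2 and finishes at day 3.
Asset creation cannot begin until the design doc (finishes day 3). It runs from day 3 to 3 + 1 = day 4.
Level scripting cannot begin until asset creation (finishes day 4). It runs from day 4 to 4 + 2 = day 6.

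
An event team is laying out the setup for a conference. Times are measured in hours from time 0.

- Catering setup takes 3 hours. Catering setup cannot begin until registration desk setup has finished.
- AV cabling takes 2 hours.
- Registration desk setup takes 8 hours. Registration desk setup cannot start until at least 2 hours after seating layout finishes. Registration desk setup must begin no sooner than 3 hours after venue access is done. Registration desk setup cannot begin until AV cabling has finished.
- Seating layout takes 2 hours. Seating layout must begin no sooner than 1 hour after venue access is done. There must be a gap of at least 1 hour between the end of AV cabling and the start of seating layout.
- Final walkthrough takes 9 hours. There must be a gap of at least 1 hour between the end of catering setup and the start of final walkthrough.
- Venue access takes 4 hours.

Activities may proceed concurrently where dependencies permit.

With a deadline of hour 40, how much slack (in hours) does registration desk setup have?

AV cabling can start immediately at hour 0; it finishes at hour 2.
Nothing blocks venue access, so it runs from hour 0 to hour 4.
Seating layout needs all of venue access (finishes hour 4, plus 1-hour gap → hour 5); AV cabling (finishes hour 2, plus 1-hour gap → hour 3). That puts its earliest start at hour 5; it finishes at 5 + 2 = hour 7.
Registration desk setup cannot start until seating layout (finishes hour 7, plus 2-hour gap → hour 9); venue access (finishes hour 4, plus 3-hour gap → hour 7); AV cabling (finishes hour 2). The controlling bound is hour 9, so registration desk setup finishes at 9 + 8 = hour 17.

Working backward from the deadline:
Nothing follows final walkthrough; the deadline of hour 40 is its only limit. It must start by 40 − 9 = hour 31.
Catering setup has to be done before final walkthrough (must start by hour 31, minus 1-hour gap → hour 30). That means finishing by hour 30, i.e. starting by 30 − 3 = hour 27.
Since catering setup (must start by hour 27) depends on it, registration desk setup must finish by hour 27. Backing off its 8-hour duration gives a latest start of hour 19.
So registration desk setup can start as early as hour 9 and as late as hour 19, giving 19 − 9 = 10 hours of slack.

10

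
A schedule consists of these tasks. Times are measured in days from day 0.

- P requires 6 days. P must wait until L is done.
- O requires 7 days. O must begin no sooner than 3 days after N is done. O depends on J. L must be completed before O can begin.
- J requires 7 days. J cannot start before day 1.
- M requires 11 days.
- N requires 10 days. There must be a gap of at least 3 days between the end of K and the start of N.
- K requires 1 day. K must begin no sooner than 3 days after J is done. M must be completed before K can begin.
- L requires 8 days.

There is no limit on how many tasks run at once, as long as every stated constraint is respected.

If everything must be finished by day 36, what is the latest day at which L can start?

21

Nothing follows O; the deadline of day 36 is its only limit. It must start by 36 − 7 = day 29.
P must finish by day 36; it takes 6 days, so it must start by 36 − 6 = day 30.
L must finish in time for O (must start by day 29); P (must start by day 30). The tightest is day 29, so L must start by 29 − 8 = day 21.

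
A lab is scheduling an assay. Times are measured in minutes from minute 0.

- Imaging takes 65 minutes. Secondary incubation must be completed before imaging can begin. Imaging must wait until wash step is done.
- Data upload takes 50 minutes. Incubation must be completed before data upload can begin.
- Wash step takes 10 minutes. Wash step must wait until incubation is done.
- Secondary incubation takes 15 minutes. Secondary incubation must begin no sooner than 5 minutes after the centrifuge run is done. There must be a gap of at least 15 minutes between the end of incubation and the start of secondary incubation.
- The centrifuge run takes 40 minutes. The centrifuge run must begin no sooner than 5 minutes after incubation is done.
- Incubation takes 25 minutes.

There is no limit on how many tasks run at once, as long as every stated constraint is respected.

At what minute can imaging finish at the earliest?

155

Incubation can start immediately at minute 0; it finishes at minute 25.
After incubation (finishes minute 25), wash step can start at minute 25 and finishes at minute 35.
After incubation (finishes minute 25, plus 5-minute gap → minute 30), the centrifuge run can start at minute 30 and finishes at minute 70.
Secondary incubation needs all of the centrifuge run (finishes minute 70, plus 5-minute gap → minute 75); incubation (finishes minute 25, plus 15-minute gap → minute 40). That puts its earliest start at minute 75; it finishes at 75 + 15 = minute 90.
Imaging cannot start until secondary incubation (finishes minute 90); wash step (finishes minute 35). The controlling bound is minute 90, so imaging finishes at 90 + 65 = minute 155.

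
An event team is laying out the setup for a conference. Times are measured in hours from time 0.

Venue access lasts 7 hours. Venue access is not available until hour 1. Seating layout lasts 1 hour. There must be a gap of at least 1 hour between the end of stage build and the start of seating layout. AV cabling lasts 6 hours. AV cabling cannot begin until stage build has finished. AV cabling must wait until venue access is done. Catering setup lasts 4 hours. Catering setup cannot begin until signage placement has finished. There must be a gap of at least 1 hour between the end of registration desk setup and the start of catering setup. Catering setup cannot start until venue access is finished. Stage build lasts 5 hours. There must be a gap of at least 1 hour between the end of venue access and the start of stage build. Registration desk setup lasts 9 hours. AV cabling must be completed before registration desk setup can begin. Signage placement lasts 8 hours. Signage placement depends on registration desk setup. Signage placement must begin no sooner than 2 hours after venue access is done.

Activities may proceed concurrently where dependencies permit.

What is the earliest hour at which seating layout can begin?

Venue access waits on its own release at hour 1, so it starts at hour 1 and finishes at 1 + 7 = hour 8.
After venue access (finishes hour 8, plus 1-hour gap → hour 9), stage build can start at hour 9 and finishes at hour 14.
Seating layout waits on stage build (finishes hour 14, plus 1-hour gap → hour 15), so the earliest it can start is hour 15.

15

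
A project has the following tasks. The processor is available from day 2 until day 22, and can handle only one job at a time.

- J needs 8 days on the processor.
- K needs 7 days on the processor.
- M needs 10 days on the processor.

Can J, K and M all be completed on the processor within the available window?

No

The processor window is 22 − 2 = 20 days.
Running back to back, the jobs need 8 + 7 + 10 = 25 days on the processor.
Since 25 > 20, they cannot all fit.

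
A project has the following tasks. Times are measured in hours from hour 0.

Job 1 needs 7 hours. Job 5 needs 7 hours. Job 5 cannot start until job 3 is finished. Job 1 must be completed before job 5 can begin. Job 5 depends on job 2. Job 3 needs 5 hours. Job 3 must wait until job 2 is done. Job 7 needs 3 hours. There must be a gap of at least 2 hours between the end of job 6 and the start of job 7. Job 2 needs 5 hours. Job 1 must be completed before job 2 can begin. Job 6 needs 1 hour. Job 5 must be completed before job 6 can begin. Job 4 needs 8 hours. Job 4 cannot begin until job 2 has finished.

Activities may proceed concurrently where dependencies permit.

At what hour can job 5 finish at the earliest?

24

Nothing blocks job 1, so it runs from hour 0 to hour 7.
Job 2 cannot begin until job 1 (finishes hour 7). It runs from hour 7 to 7 + 5 = hour 12.
Job 3 cannot begin until job 2 (finishes hour 12). It runs from hour 12 to 12 + 5 = hour 17.
Job 5 cannot start until job 3 (finishes hour 17); job 1 (finishes hour 7); job 2 (finishes hour 12). The controlling bound is hour 17, so job 5 finishes at 17 + 7 = hour 24.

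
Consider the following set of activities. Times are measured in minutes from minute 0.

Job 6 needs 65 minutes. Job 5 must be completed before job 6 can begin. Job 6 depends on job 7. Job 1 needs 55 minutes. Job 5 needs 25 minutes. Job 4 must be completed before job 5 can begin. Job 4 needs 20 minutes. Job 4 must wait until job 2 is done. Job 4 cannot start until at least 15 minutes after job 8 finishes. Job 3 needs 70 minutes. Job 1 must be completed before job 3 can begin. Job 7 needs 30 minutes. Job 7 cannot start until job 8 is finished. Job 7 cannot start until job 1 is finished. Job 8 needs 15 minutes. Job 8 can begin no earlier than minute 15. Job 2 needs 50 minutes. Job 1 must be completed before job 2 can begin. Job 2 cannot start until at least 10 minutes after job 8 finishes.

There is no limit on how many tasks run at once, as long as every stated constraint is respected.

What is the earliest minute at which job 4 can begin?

105

Job 8 waits on its own release at minute 15, so it starts at minute 15 and finishes at 15 + 15 = minute 30.
Nothing blocks job 1, so it runs from minute 0 to minute 55.
For job 2: job 1 (finishes minute 55); job 8 (finishes minute 30, plus 10-minute gap → minute 40). Taking the maximum gives a start of minute 55, and it finishes at 55 + 50 = minute 105.
Job 4 waits on job 2 (finishes minute 105); job 8 (finishes minute 30, plus 15-minute gap → minute 45). The latest of these is minute 105, which is the earliest job 4 can start.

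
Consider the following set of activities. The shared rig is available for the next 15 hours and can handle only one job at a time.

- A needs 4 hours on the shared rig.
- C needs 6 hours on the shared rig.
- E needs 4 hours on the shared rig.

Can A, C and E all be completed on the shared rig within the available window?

Yes

Running back to back, the jobs need 4 + 6 + 4 = 14 hours on the shared rig.
Since 14 ≤ 15, they fit within the window.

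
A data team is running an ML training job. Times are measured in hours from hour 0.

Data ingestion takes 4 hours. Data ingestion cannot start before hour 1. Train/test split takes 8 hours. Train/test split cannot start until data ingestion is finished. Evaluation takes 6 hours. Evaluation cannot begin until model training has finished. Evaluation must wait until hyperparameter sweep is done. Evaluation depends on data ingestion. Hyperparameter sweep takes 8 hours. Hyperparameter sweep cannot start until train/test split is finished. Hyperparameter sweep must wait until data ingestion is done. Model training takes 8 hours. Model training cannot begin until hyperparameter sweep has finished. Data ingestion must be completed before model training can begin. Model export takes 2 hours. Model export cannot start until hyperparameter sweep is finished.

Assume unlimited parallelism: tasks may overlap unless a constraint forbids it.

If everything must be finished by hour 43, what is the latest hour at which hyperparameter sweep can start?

Evaluation must finish by hour 43; it takes 6 hours, so it must start by 43 − 6 = hour 37.
Since evaluation (must start by hour 37) depends on it, model training must finish by hour 37. Backing off its 8-hour duration gives a latest start of hour 29.
Model export has no dependents, so it just needs to finish by hour 43. Starting by 43 − 2 = hour 41 achieves that.
For hyperparameter sweep: model training (must start by hour 29); evaluation (must start by hour 37); model export (must start by hour 41). The most restrictive is hour 29; with an 8-hour duration, hyperparameter sweep must start by hour 21.

21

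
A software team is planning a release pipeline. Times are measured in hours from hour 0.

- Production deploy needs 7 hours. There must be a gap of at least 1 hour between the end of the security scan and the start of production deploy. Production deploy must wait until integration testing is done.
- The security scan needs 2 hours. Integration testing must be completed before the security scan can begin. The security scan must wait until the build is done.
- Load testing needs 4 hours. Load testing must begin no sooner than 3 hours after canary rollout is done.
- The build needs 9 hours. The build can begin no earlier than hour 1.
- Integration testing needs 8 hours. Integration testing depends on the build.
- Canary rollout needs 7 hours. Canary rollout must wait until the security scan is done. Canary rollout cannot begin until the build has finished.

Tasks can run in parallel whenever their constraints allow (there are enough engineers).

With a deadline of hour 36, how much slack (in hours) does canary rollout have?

2

The build waits on its own release at hour 1, so it starts at hour 1 and finishes at 1 + 9 = hour 10.
After the build (finishes hour 10), integration testing can start at hour 10 and finishes at hour 18.
The security scan needs all of integration testing (finishes hour 18); the build (finishes hour 10). That puts its earliest start at hour 18; it finishes at 18 + 2 = hour 20.
Canary rollout needs all of the security scan (finishes hour 20); the build (finishes hour 10). That puts its earliest start at hour 20; it finishes at 20 + 7 = hour 27.

Working backward from the deadline:
Nothing follows load testing; the deadline of hour 36 is its only limit. It must start by 36 − 4 = hour 32.
Canary rollout must finish before load testing (must start by hour 32, minus 3-hour gap → hour 29). With a 7-hour duration, canary rollout must start by 29 − 7 = hour 22.
So canary rollout can start as early as hour 20 and as late as hour 22, giving 22 − 20 = 2 hours of slack.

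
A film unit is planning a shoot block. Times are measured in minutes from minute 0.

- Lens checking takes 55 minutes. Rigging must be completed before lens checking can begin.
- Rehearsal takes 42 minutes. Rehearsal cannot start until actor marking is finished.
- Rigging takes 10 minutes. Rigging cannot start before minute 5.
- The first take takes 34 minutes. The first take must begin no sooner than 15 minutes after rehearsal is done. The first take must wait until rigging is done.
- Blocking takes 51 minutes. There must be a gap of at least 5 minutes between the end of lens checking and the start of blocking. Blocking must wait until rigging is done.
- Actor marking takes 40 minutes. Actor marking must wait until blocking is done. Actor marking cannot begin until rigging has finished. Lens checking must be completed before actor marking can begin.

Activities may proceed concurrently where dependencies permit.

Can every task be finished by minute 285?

Rigging waits on its own release at minute 5, so it starts at minute 5 and finishes at 5 + 10 = minute 15.
After rigging (finishes minute 15), lens checking can start at minute 15 and finishes at minute 70.
Blocking needs all of lens checking (finishes minute 70, plus 5-minute gap → minute 75); rigging (finishes minute 15). That puts its earliest start at minute 75; it finishes at 75 + 51 = minute 126.
Actor marking cannot start until blocking (finishes minute 126); rigging (finishes minute 15); lens checking (finishes minute 70). The controlling bound is minute 126, so actor marking finishes at 126 + 40 = minute 166.
Rehearsal waits on actor marking (finishes minute 166), so it starts at minute 166 and finishes at 166 + 42 = minute 208.
The first take needs all of rehearsal (finishes minute 208, plus 15-minute gap → minute 223); rigging (finishes minute 15). That puts its earliest start at minute 223; it finishes at 223 + 34 = minute 257.
Every task is finished by minute 257, which is no later than the deadline of 285, so the schedule is feasible.

Yes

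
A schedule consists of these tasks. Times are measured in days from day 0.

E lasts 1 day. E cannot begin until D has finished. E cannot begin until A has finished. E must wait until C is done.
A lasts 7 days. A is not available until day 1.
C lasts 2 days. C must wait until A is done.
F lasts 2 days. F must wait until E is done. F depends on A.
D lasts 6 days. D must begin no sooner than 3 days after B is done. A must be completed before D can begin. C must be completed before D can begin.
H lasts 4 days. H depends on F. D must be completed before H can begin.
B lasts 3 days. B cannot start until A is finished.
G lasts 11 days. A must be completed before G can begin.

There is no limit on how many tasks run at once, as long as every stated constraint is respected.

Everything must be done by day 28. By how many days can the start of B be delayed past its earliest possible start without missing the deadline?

After its own release at day 1, A can start at day 1 and finishes at day 8.
B cannot begin until A (finishes day 8). It runs from day 8 to 8 + 3 = day 11.

Working backward from the deadline:
H must finish by day 28; it takes 4 days, so it must start by 28 − 4 = day 24.
F has to be done before H (must start by day 24). That means finishing by day 24, i.e. starting by 24 − 2 = day 22.
E has to be done before F (must start by day 22). That means finishing by day 22, i.e. starting by 22 − 1 = day 21.
D has several dependents: E (must start by day 21); H (must start by day 24). The earliest of those limits is day 21, so D must start by 21 − 6 = day 15.
B feeds into D (must start by day 15, minus 3-day gap → day 12); so B must finish by day 12 and therefore start by day 9.
So B can start as early as day 8 and as late as day 9, giving 9 − 8 = 1 day of slack.

1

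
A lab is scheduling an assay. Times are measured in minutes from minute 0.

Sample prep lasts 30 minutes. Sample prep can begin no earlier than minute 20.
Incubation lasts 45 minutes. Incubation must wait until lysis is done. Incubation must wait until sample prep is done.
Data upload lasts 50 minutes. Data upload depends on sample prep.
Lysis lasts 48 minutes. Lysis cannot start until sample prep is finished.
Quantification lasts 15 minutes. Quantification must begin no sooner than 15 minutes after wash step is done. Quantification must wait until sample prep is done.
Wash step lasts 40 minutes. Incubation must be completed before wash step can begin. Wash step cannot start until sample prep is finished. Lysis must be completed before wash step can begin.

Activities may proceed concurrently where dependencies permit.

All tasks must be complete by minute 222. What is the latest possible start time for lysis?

59

Quantification must finish by minute 222; it takes 15 minutes, so it must start by 222 − 15 = minute 207.
Since quantification (must start by minute 207, minus 15-minute gap → minute 192) depends on it, wash step must finish by minute 192. Backing off its 40-minute duration gives a latest start of minute 152.
Incubation has to be done before wash step (must start by minute 152). That means finishing by minute 152, i.e. starting by 152 − 45 = minute 107.
Lysis must finish in time for incubation (must start by minute 107); wash step (must start by minute 152). The tightest is minute 107, so lysis must start by 107 − 48 = minute 59.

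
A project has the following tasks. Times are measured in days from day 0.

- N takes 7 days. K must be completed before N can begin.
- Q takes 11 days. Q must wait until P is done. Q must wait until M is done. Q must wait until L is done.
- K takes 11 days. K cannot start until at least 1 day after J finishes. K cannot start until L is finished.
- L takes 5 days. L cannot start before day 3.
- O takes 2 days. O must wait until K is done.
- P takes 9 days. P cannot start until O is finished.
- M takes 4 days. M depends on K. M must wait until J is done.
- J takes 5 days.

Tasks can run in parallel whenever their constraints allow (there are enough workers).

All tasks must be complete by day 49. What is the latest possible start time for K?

Q has no dependents, so it just needs to finish by day 49. Starting by 49 − 11 = day 38 achieves that.
Since Q (must start by day 38) depends on it, M must finish by day 38. Backing off its 4-day duration gives a latest start of day 34.
To finish by day 49, N (duration 7) must start no later than day 42.
P has to be done before Q (must start by day 38). That means finishing by day 38, i.e. starting by 38 − 9 = day 29.
O has to be done before P (must start by day 29). That means finishing by day 29, i.e. starting by 29 − 2 = day 27.
K has several dependents: M (must start by day 34); N (must start by day 42); O (must start by day 27). The earliest of those limits is day 27, so K must start by 27 − 11 = day 16.

16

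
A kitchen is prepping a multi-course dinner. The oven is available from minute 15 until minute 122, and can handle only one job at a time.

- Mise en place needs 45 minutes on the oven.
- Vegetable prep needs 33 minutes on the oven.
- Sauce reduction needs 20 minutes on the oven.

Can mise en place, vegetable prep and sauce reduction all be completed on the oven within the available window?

Yes

The oven window is 122 − 15 = 107 minutes.
Running back to back, the jobs need 45 + 33 + 20 = 98 minutes on the oven.
Since 98 ≤ 107, they fit within the window.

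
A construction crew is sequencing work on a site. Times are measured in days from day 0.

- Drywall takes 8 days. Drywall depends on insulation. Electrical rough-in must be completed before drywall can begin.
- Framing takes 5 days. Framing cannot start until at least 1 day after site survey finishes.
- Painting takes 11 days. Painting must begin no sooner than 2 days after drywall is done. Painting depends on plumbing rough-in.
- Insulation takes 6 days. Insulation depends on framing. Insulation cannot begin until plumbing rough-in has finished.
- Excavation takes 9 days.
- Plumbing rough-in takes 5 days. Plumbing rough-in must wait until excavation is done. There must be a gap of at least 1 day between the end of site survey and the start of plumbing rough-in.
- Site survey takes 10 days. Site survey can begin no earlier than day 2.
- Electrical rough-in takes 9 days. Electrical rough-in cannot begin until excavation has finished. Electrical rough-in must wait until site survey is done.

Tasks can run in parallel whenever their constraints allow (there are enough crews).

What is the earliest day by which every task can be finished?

Nothing blocks excavation, so it runs from day 0 to day 9.
Site survey waits on its own release at day 2, so it starts at day 2 and finishes at 2 + 10 = day 12.
Electrical rough-in cannot start until excavation (finishes day 9); site survey (finishes day 12). The controlling bound is day 12, so electrical rough-in finishes at 12 + 9 = day 21.
For plumbing rough-in: excavation (finishes day 9); site survey (finishes day 12, plus 1-day gap → day 13). Taking the maximum gives a start of day 13, and it finishes at 13 + 5 = day 18.
Framing cannot begin until site survey (finishes day 12, plus 1-day gap → day 13). It runs from day 13 to 13 + 5 = day 18.
Insulation has to wait for framing (finishes day 18); plumbing rough-in (finishes day 18). The latest of these is day 18, so insulation runs day 18 to 18 + 6 = day 24.
For drywall: insulation (finishes day 24); electrical rough-in (finishes day 21). Taking the maximum gives a start of day 24, and it finishes at 24 + 8 = day 32.
Painting has to wait for drywall (finishes day 32, plus 2-day gap → day 34); plumbing rough-in (finishes day 18). The latest of these is day 34, so painting runs day 34 to 34 + 11 = day 45.
All tasks are finished once the last one completes. Finish times: Site survey at 12, Excavation at 9, Framing at 18, Plumbing rough-in at 18, Electrical rough-in at 21, Insulation at 24, Drywall at 32, Painting at 45. The latest is day 45.

45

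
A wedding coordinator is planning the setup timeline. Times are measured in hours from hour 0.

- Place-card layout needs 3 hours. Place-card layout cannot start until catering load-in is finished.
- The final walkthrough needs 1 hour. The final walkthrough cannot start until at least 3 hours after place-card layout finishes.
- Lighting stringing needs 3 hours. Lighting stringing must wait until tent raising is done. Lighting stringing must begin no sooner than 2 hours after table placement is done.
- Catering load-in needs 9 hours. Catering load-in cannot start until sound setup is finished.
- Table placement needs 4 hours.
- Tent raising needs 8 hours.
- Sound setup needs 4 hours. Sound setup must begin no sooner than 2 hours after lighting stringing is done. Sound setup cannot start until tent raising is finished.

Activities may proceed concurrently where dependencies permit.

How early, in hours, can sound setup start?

Table placement can start immediately at hour 0; it finishes at hour 4.
Tent raising can start immediately at hour 0; it finishes at hour 8.
For lighting stringing: tent raising (finishes hour 8); table placement (finishes hour 4, plus 2-hour gap → hour 6). Taking the maximum gives a start of hour 8, and it finishes at 8 + 3 = hour 11.
Sound setup waits on lighting stringing (finishes hour 11, plus 2-hour gap → hour 13); tent raising (finishes hour 8). The latest of these is hour 13, which is the earliest sound setup can start.

13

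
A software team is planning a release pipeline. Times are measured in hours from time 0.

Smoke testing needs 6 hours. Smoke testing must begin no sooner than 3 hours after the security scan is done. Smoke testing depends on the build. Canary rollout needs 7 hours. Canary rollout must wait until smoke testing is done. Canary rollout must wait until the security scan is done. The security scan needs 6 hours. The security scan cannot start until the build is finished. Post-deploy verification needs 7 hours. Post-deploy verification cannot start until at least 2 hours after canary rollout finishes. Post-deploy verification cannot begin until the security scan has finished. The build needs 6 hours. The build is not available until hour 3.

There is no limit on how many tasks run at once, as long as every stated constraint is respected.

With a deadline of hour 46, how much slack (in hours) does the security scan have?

After its own release at hour 3, the build can start at hour 3 and finishes at hour 9.
After the build (finishes hour 9), the security scan can start at hour 9 and finishes at hour 15.

Working backward from the deadline:
Post-deploy verification has no dependents, so it just needs to finish by hour 46. Starting by 46 − 7 = hour 39 achieves that.
Since post-deploy verification (must start by hour 39, minus 2-hour gap → hour 37) depends on it, canary rollout must finish by hour 37. Backing off its 7-hour duration gives a latest start of hour 30.
Smoke testing has to be done before canary rollout (must start by hour 30). That means finishing by hour 30, i.e. starting by 30 − 6 = hour 24.
The security scan has several dependents: smoke testing (must start by hour 24, minus 3-hour gap → hour 21); canary rollout (must start by hour 30); post-deploy verification (must start by hour 39). The earliest of those limits is hour 21, so the security scan must start by 21 − 6 = hour 15.
So the security scan can start as early as hour 9 and as late as hour 15, giving 15 − 9 = 6 hours of slack.

6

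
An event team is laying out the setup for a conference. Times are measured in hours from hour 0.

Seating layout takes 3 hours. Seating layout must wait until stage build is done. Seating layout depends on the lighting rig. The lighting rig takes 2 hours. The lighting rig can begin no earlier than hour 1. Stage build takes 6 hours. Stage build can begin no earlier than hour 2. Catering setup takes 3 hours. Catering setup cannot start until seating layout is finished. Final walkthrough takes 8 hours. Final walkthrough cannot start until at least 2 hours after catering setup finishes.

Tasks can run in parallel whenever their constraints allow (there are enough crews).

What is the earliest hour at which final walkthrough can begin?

16

After its own release at hour 1, the lighting rig can start at hour 1 and finishes at hour 3.
Stage build cannot begin until its own release at hour 2. It runs from hour 2 to 2 + 6 = hour 8.
For seating layout: stage build (finishes hour 8); the lighting rig (finishes hour 3). Taking the maximum gives a start of hour 8, and it finishes at 8 + 3 = hour 11.
Catering setup waits on seating layout (finishes hour 11), so it starts at hour 11 and finishes at 11 + 3 = hour 14.
Final walkthrough waits on catering setup (finishes hour 14, plus 2-hour gap → hour 16), so the earliest it can start is hour 16.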